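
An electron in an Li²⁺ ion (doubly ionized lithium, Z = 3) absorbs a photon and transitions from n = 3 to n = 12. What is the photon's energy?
12.76 eV

The energy levels of a hydrogen-like atom are E_n = -13.6057 Z² eV / n².

Energy at n = 3: E_3 = -13.6057 × 3² / 3² = -13.60570 eV
Energy at n = 12: E_12 = -13.6057 × 3² / 12² = -0.85036 eV

The excitation energy is the difference:
ΔE = E_12 - E_3
ΔE = -0.85036 - (-13.60570)
ΔE = 12.76 eV

Since this is positive, energy must be absorbed (photon absorption).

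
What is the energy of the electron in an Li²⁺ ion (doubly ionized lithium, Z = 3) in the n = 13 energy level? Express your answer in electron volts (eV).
-0.72456 eV

The energy levels of a hydrogen-like atom are given by:
E_n = -13.6057 Z² / n² eV  (with Z = 3 for Li²⁺)

For n = 13:
E_13 = -13.6057 × 3² / 13²
E_13 = -13.6057 × 9 / 169
E_13 = -0.72456 eV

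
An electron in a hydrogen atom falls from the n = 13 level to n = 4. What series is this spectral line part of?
Brackett series

The spectral series in hydrogen are named based on the final (lower) energy level:
- Lyman series: n_final = 1 (ultraviolet)
- Balmer series: n_final = 2 (visible/near-UV)
- Paschen series: n_final = 3 (infrared)
- Brackett series: n_final = 4 (infrared)
- Pfund series: n_final = 5 (far infrared)

Since this transition ends at n = 4, it belongs to the Brackett series.

For reference, this 13 → 4 line has photon energy
ΔE = 13.6057 eV × (1/4² - 1/13²) = 0.7698491494 eV,
corresponding to wavelength λ = hc/ΔE = 1239.84 eV·nm / 0.7698491494 eV = 1610.4973 nm in the infrared region.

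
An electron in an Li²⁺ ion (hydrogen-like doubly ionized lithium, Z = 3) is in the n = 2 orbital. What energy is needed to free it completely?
30.613 eV

The ionization energy is the energy needed to remove the electron completely (n → ∞).

For a hydrogen-like ion with Z = 3, E_n = -13.6057 Z² / n² eV.

At n = 2: E_2 = -13.6057 × 3² / 2² = -30.612825 eV
At n = ∞: E_∞ = 0 eV

Ionization energy = E_∞ - E_2 = 0 - (-30.612825) = 30.612825 eV
Ionization energy ≈ 30.613 eV

This is also called the binding energy of the electron in state n = 2.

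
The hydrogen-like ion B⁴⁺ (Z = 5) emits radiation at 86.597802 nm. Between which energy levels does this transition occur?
n = 7 → n = 4

First, find the photon energy from the wavelength (hc = 1239.84 eV·nm):
E = hc/λ = 1239.84 eV·nm / 86.597802 nm = 14.317223 eV

The energy levels of B⁴⁺ satisfy E_n = -13.6057 × 5² / n² eV, so an emission n_i → n_f releases
ΔE = 13.6057 × 5² × (1/n_f² − 1/n_i²) eV.

Setting ΔE equal to the photon energy:
1/n_f² − 1/n_i² = 14.317223 / (13.6057 × 5²) = 0.042091838

Since 1/n_i² must be positive, we need 1/n_f² > 0.042091838, i.e. n_f ≤ 4. For each allowed n_f, solve n_i = (1/n_f² − 0.042091838)^(−1/2) and check whether it is a whole number:
  n_f = 1: 1/n_i² = 1.000000000 − 0.042091838 = 0.957908162 → n_i = 1.022  (not an integer) ✗
  n_f = 2: 1/n_i² = 0.250000000 − 0.042091838 = 0.207908162 → n_i = 2.193  (not an integer) ✗
  n_f = 3: 1/n_i² = 0.111111111 − 0.042091838 = 0.069019273 → n_i = 3.806  (not an integer) ✗
  n_f = 4: 1/n_i² = 0.062500000 − 0.042091838 = 0.020408162 → n_i = 7.000  → integer, n_i = 7 ✓

Only n_f = 4 gives an integer upper level, n_i = 7.

The transition is from n = 7 to n = 4 (emission).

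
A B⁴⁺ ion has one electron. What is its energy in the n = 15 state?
-1.51 eV

For hydrogen-like ions, the energy levels scale with Z²:
E_n = -13.6057 Z² / n² eV

For B⁴⁺ (Z = 5) at n = 15:
E_15 = -13.6057 × 5² / 15²
E_15 = -13.6057 × 25 / 225
E_15 = -340.1425 / 225
E_15 = -1.51 eV

The energy is 25 times more negative than hydrogen at the same n due to the stronger nuclear charge.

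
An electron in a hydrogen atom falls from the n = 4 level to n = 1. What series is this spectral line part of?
Lyman series

The spectral series in hydrogen are named based on the final (lower) energy level:
- Lyman series: n_final = 1 (ultraviolet)
- Balmer series: n_final = 2 (visible/near-UV)
- Paschen series: n_final = 3 (infrared)
- Brackett series: n_final = 4 (infrared)
- Pfund series: n_final = 5 (far infrared)

Since this transition ends at n = 1, it belongs to the Lyman series.

For reference, this 4 → 1 line has photon energy
ΔE = 13.6057 eV × (1/1² - 1/4²) = 12.755344 eV,
corresponding to wavelength λ = hc/ΔE = 1239.84 eV·nm / 12.755344 eV = 97.2016 nm in the ultraviolet region.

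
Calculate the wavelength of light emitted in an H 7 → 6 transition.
12365.1669 nm

First, find the transition energy using E_n = -13.6057 / n² eV:
E_7 = -13.6057 / 7² = -0.27766734694 eV
E_6 = -13.6057 / 6² = -0.37793611111 eV

Photon energy: |ΔE| = |E_6 - E_7| = 0.10026876417 eV

Convert to wavelength using E = hc/λ with hc = 1239.84 eV·nm:
λ = hc/E = 1239.84 eV·nm / 0.10026876417 eV
λ = 12365.1669 nm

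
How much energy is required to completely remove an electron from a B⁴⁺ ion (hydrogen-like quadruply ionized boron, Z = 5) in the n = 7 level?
6.942 eV

The ionization energy is the energy needed to remove the electron completely (n → ∞).

For a hydrogen-like ion with Z = 5, E_n = -13.6057 Z² / n² eV.

At n = 7: E_7 = -13.6057 × 5² / 7² = -6.941684 eV
At n = ∞: E_∞ = 0 eV

Ionization energy = E_∞ - E_7 = 0 - (-6.941684) = 6.941684 eV
Ionization energy ≈ 6.942 eV

This is also called the binding energy of the electron in state n = 7.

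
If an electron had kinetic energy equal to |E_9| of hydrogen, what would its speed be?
2.4308e+05 m/s (or 0.081% of c)

The binding energy at n = 9 for hydrogen is:
E_9 = -13.6057/9² = -0.16797160 eV
|E_9| = 0.16797160 eV

Convert to Joules:
KE = 0.16797160 eV × (1.602177 × 10⁻¹⁹ J/eV) = 2.691202e-20 J

Using KE = ½mv²:
v = √(2·KE/m_e)
v = √(2 × 2.691202e-20 J / 9.10938 × 10⁻³¹ kg)
v = 2.4308e+05 m/s

This is approximately 0.081% the speed of light.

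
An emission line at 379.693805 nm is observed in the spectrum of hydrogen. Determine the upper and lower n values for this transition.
n = 10 → n = 2

First, find the photon energy from the wavelength (hc = 1239.84 eV·nm):
E = hc/λ = 1239.84 eV·nm / 379.693805 nm = 3.2653680 eV

The energy levels of hydrogen satisfy E_n = -13.6057 / n² eV, so an emission n_i → n_f releases
ΔE = 13.6057 × (1/n_f² − 1/n_i²) eV.

Setting ΔE equal to the photon energy:
1/n_f² − 1/n_i² = 3.2653680 / 13.6057 = 0.24000000

Since 1/n_i² must be positive, we need 1/n_f² > 0.24000000, i.e. n_f ≤ 2. For each allowed n_f, solve n_i = (1/n_f² − 0.24000000)^(−1/2) and check whether it is a whole number:
  n_f = 1: 1/n_i² = 1.00000000 − 0.24000000 = 0.76000000 → n_i = 1.147  (not an integer) ✗
  n_f = 2: 1/n_i² = 0.25000000 − 0.24000000 = 0.01000000 → n_i = 10.000  → integer, n_i = 10 ✓

Only n_f = 2 gives an integer upper level, n_i = 10.

The transition is from n = 10 to n = 2 (emission).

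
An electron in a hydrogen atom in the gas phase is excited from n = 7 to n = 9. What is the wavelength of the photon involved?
11302.5353 nm

First, find the transition energy using E_n = -13.6057 / n² eV:
E_7 = -13.6057 / 7² = -0.27766734694 eV
E_9 = -13.6057 / 9² = -0.16797160494 eV

Photon energy: |ΔE| = |E_9 - E_7| = 0.10969574200 eV

Convert to wavelength using E = hc/λ with hc = 1239.84 eV·nm:
λ = hc/E = 1239.84 eV·nm / 0.10969574200 eV
λ = 11302.5353 nm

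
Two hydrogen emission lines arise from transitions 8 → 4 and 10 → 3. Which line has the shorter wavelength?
10 → 3

Calculate the energy for each transition:

Transition 8 → 4:
ΔE₁ = |E_4 - E_8| = |-13.6057/4² - (-13.6057/8²)|
ΔE₁ = |-0.850356250000 - (-0.212589062500)| = 0.637767188 eV

Transition 10 → 3:
ΔE₂ = |E_3 - E_10| = |-13.6057/3² - (-13.6057/10²)|
ΔE₂ = |-1.511744444444 - (-0.136057000000)| = 1.375687444 eV

Since 1.375687444 eV > 0.637767188 eV, the transition 10 → 3 emits the more energetic photon.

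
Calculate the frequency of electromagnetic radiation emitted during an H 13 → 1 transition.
3.27e+15 Hz

First, find the transition energy:
E_13 = -13.6057 / 13² = -0.080507 eV
E_1 = -13.6057 / 1² = -13.605700 eV
|ΔE| = |E_1 - E_13| = 13.525193 eV

Convert to Joules: E = 13.525193 eV × (1.602177 × 10⁻¹⁹ J/eV) = 2.1670e-18 J

Using E = hf:
f = E/h = 2.1670e-18 J / (6.62607 × 10⁻³⁴ J·s)
f = 3.27e+15 Hz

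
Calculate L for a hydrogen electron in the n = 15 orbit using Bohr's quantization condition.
1.582e-33 J·s (or 15ℏ)

In the Bohr model, angular momentum is quantized:
L = nℏ

where ℏ = h/(2π) = 1.05457e-34 J·s

For n = 15:
L = 15 × 1.05457e-34 J·s
L = 1.582e-33 J·s

This can also be written as L = 15ℏ.
The angular momentum is an integer multiple of the reduced Planck constant.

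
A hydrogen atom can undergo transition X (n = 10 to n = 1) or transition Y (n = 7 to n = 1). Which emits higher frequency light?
10 → 1

Calculate the energy for each transition:

Transition 10 → 1:
ΔE₁ = |E_1 - E_10| = |-13.6057/1² - (-13.6057/10²)|
ΔE₁ = |-13.60570000 - (-0.13605700)| = 13.46964 eV

Transition 7 → 1:
ΔE₂ = |E_1 - E_7| = |-13.6057/1² - (-13.6057/7²)|
ΔE₂ = |-13.60570000 - (-0.27766735)| = 13.32803 eV

Since 13.46964 eV > 13.32803 eV, the transition 10 → 1 emits the more energetic photon.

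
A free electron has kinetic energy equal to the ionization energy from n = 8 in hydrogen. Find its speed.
2.735e+05 m/s (or 0.091217% of c)

The binding energy at n = 8 for hydrogen is:
E_8 = -13.6057/8² = -0.21258906 eV
|E_8| = 0.21258906 eV

Convert to Joules:
KE = 0.21258906 eV × (1.602177 × 10⁻¹⁹ J/eV) = 3.40605e-20 J

Using KE = ½mv²:
v = √(2·KE/m_e)
v = √(2 × 3.40605e-20 J / 9.10938 × 10⁻³¹ kg)
v = 2.735e+05 m/s

This is approximately 0.091217% the speed of light.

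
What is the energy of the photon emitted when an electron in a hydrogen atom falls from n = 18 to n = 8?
0.170596 eV

The energy levels are E_n = -13.6057 eV / n².

Energy at n = 18: E_18 = -13.6057 / 18² = -0.041992901 eV
Energy at n = 8: E_8 = -13.6057 / 8² = -0.212589063 eV

For emission (electron falling to lower state), the photon energy is:
E_photon = E_18 - E_8 = |-0.041992901 - (-0.212589063)|
E_photon = 0.170596 eV

This energy is carried away by the emitted photon.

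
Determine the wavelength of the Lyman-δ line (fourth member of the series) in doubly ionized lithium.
10.54705 nm

The lines of a series are numbered from the longest wavelength (smallest ΔE) outward; the fourth line is the transition from n = n_f + 4 to n_f.
The Lyman series has all transitions ending at n_f = 1.

For Li²⁺ (Z = 3), the fourth line (δ-line) is the jump from n = 5 to n = 1:
E_5 = -13.6057 × 3² / 5² = -4.8980520 eV
E_1 = -13.6057 × 3² / 1² = -122.4513000 eV
ΔE = E_5 - E_1 = 117.5532480 eV

λ = hc/E = 1239.84 eV·nm / 117.5532480 eV
λ = 10.54705 nm

This is the δ-line of the Lyman series in Li²⁺.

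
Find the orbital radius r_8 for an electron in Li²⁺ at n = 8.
1.12891 nm (or 11.28911 Å)

The Bohr radius formula is:
r_n = n² a₀ / Z

where a₀ = 0.05291772 nm is the Bohr radius.

For Li²⁺ (Z = 3) at n = 8:
r_8 = 8² × 0.05291772 nm / 3
r_8 = 64 × 0.05291772 nm / 3
r_8 = 3.386734 nm / 3
r_8 = 1.12891 nm

The electron orbits at approximately 1.12891 nm from the nucleus.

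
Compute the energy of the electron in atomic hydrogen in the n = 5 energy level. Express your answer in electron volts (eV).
-0.54423 eV

The energy levels of a hydrogen-like atom are given by:
E_n = -13.6057 eV / n²

For n = 5:
E_5 = -13.6057 eV / 5²
E_5 = -13.6057 eV / 25
E_5 = -0.54423 eV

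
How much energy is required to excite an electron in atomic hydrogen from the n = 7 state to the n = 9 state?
0.109696 eV

The energy levels of a hydrogen-like atom are E_n = -13.6057 eV / n².

Energy at n = 7: E_7 = -13.6057 / 7² = -0.277667347 eV
Energy at n = 9: E_9 = -13.6057 / 9² = -0.167971605 eV

The excitation energy is the difference:
ΔE = E_9 - E_7
ΔE = -0.167971605 - (-0.277667347)
ΔE = 0.109696 eV

Since this is positive, energy must be absorbed (photon absorption).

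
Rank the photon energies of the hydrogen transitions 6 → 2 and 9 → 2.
9 → 2

Calculate the energy for each transition:

Transition 6 → 2:
ΔE₁ = |E_2 - E_6| = |-13.6057/2² - (-13.6057/6²)|
ΔE₁ = |-3.401425000000 - (-0.377936111111)| = 3.023488889 eV

Transition 9 → 2:
ΔE₂ = |E_2 - E_9| = |-13.6057/2² - (-13.6057/9²)|
ΔE₂ = |-3.401425000000 - (-0.167971604938)| = 3.233453395 eV

Since 3.233453395 eV > 3.023488889 eV, the transition 9 → 2 emits the more energetic photon.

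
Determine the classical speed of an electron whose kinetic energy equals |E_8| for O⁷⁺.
2.19e+06 m/s (or 0.7297% of c)

The binding energy at n = 8 for O⁷⁺ is:
E_8 = -13.6057 × 8²/8² = -13.605700 eV
|E_8| = 13.605700 eV

Convert to Joules:
KE = 13.605700 eV × (1.602177 × 10⁻¹⁹ J/eV) = 2.1799e-18 J

Using KE = ½mv²:
v = √(2·KE/m_e)
v = √(2 × 2.1799e-18 J / 9.10938 × 10⁻³¹ kg)
v = 2.19e+06 m/s

This is approximately 0.7297% the speed of light.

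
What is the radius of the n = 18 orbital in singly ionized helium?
8.57267 nm (or 85.72671 Å)

The Bohr radius formula is:
r_n = n² a₀ / Z

where a₀ = 0.05291772 nm is the Bohr radius.

For He⁺ (Z = 2) at n = 18:
r_18 = 18² × 0.05291772 nm / 2
r_18 = 324 × 0.05291772 nm / 2
r_18 = 17.145341 nm / 2
r_18 = 8.57267 nm

The electron orbits at approximately 8.57267 nm from the nucleus.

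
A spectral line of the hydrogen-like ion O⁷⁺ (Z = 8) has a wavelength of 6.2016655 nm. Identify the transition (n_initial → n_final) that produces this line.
n = 7 → n = 2

First, find the photon energy from the wavelength (hc = 1239.84 eV·nm):
E = hc/λ = 1239.84 eV·nm / 6.2016655 nm = 199.92049 eV

The energy levels of O⁷⁺ satisfy E_n = -13.6057 × 8² / n² eV, so an emission n_i → n_f releases
ΔE = 13.6057 × 8² × (1/n_f² − 1/n_i²) eV.

Setting ΔE equal to the photon energy:
1/n_f² − 1/n_i² = 199.92049 / (13.6057 × 8²) = 0.22959184

Since 1/n_i² must be positive, we need 1/n_f² > 0.22959184, i.e. n_f ≤ 2. For each allowed n_f, solve n_i = (1/n_f² − 0.22959184)^(−1/2) and check whether it is a whole number:
  n_f = 1: 1/n_i² = 1.00000000 − 0.22959184 = 0.77040816 → n_i = 1.139  (not an integer) ✗
  n_f = 2: 1/n_i² = 0.25000000 − 0.22959184 = 0.02040816 → n_i = 7.000  → integer, n_i = 7 ✓

Only n_f = 2 gives an integer upper level, n_i = 7.

The transition is from n = 7 to n = 2 (emission).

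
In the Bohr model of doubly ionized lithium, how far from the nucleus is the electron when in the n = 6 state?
0.63501 nm (or 6.35013 Å)

The Bohr radius formula is:
r_n = n² a₀ / Z

where a₀ = 0.05291772 nm is the Bohr radius.

For Li²⁺ (Z = 3) at n = 6:
r_6 = 6² × 0.05291772 nm / 3
r_6 = 36 × 0.05291772 nm / 3
r_6 = 1.905038 nm / 3
r_6 = 0.63501 nm

The electron orbits at approximately 0.63501 nm from the nucleus.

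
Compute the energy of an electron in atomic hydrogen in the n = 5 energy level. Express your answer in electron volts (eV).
-0.54 eV

The energy levels of a hydrogen-like atom are given by:
E_n = -13.6057 eV / n²

For n = 5:
E_5 = -13.6057 eV / 5²
E_5 = -13.6057 eV / 25
E_5 = -0.54 eV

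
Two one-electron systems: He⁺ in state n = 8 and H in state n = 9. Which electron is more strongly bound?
He⁺ at n = 8 (E = -0.850 eV)

Using E_n = -13.6057 Z² / n² eV:

He⁺ (Z = 2) at n = 8:
E = -13.6057 × 2² / 8² = -13.6057 × 4 / 64 = -0.850356 eV

H (Z = 1) at n = 9:
E = -13.6057 × 1² / 9² = -13.6057 × 1 / 81 = -0.167972 eV

Since -0.850356 eV < -0.167972 eV,
He⁺ at n = 8 is more tightly bound (requires more energy to ionize).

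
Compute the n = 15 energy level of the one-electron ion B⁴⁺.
-1.51 eV

For hydrogen-like ions, the energy levels scale with Z²:
E_n = -13.6057 Z² / n² eV

For B⁴⁺ (Z = 5) at n = 15:
E_15 = -13.6057 × 5² / 15²
E_15 = -13.6057 × 25 / 225
E_15 = -340.1425 / 225
E_15 = -1.51 eV

The energy is 25 times more negative than hydrogen at the same n due to the stronger nuclear charge.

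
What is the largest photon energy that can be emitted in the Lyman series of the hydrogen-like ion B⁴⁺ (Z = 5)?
340.1425 eV

The series limit corresponds to the transition from n = ∞ to n = 1.
This is the highest energy (shortest wavelength) transition in the Lyman series.

E_∞ = 0 eV
E_1 = -13.6057 × 5² / 1² = -340.1425 eV

Energy at series limit:
ΔE = E_∞ - E_1 = 0 - (-340.1425) = 340.1425 eV

This energy equals the ionization energy from the n = 1 state of B⁴⁺.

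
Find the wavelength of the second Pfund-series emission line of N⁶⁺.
94.923451 nm

The lines of a series are numbered from the longest wavelength (smallest ΔE) outward; the second line is the transition from n = n_f + 2 to n_f.
The Pfund series has all transitions ending at n_f = 5.

For N⁶⁺ (Z = 7), the second line (β-line) is the jump from n = 7 to n = 5:
E_7 = -13.6057 × 7² / 7² = -13.60570000 eV
E_5 = -13.6057 × 7² / 5² = -26.66717200 eV
ΔE = E_7 - E_5 = 13.06147200 eV

λ = hc/E = 1239.84 eV·nm / 13.06147200 eV
λ = 94.923451 nm

This is the β-line of the Pfund series in N⁶⁺.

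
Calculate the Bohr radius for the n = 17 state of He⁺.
7.64661 nm (or 76.46611 Å)

The Bohr radius formula is:
r_n = n² a₀ / Z

where a₀ = 0.05291772 nm is the Bohr radius.

For He⁺ (Z = 2) at n = 17:
r_17 = 17² × 0.05291772 nm / 2
r_17 = 289 × 0.05291772 nm / 2
r_17 = 15.293221 nm / 2
r_17 = 7.64661 nm

The electron orbits at approximately 7.64661 nm from the nucleus.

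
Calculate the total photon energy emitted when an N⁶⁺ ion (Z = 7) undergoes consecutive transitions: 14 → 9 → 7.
10.20428 eV

The energy levels of N⁶⁺ are E_n = -13.6057 × 7² / n² eV.

First transition (14 → 9):
ΔE₁ = |E_9 - E_14|
ΔE₁ = |-8.23060864198 - (-3.40142500000)| = 4.82918364 eV

Second transition (9 → 7):
ΔE₂ = |E_7 - E_9|
ΔE₂ = |-13.60570000000 - (-8.23060864198)| = 5.37509136 eV

Total energy released:
E_total = ΔE₁ + ΔE₂ = 4.82918364 + 5.37509136 = 10.20428 eV

Note: This equals the direct transition 14 → 7: 10.20428 eV ✓
Energy is conserved regardless of the path taken.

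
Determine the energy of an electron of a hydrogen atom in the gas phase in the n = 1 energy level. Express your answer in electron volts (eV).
-13.6057 eV

The energy levels of a hydrogen-like atom are given by:
E_n = -13.6057 eV / n²

For n = 1:
E_1 = -13.6057 eV / 1²
E_1 = -13.6057 eV / 1
E_1 = -13.6057 eV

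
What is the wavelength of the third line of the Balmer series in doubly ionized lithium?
48.215086 nm

The lines of a series are numbered from the longest wavelength (smallest ΔE) outward; the third line is the transition from n = n_f + 3 to n_f.
The Balmer series has all transitions ending at n_f = 2.

For Li²⁺ (Z = 3), the third line (γ-line) is the jump from n = 5 to n = 2:
E_5 = -13.6057 × 3² / 5² = -4.89805200 eV
E_2 = -13.6057 × 3² / 2² = -30.61282500 eV
ΔE = E_5 - E_2 = 25.71477300 eV

λ = hc/E = 1239.84 eV·nm / 25.71477300 eV
λ = 48.215086 nm

This is the γ-line of the Balmer series in Li²⁺.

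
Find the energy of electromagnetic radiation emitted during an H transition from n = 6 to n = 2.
3.023 eV

The energy levels are E_n = -13.6057 eV / n².

Energy at n = 6: E_6 = -13.6057 / 6² = -0.377936 eV
Energy at n = 2: E_2 = -13.6057 / 2² = -3.401425 eV

For emission (electron falling to lower state), the photon energy is:
E_photon = E_6 - E_2 = |-0.377936 - (-3.401425)|
E_photon = 3.023 eV

This energy is carried away by the emitted photon.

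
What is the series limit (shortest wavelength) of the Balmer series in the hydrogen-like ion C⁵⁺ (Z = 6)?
10.13 nm

The series limit corresponds to the transition from n = ∞ to n = 2.
This is the highest energy (shortest wavelength) transition in the Balmer series.

E_∞ = 0 eV
E_2 = -13.6057 × 6² / 2² = -122.4513 eV

Energy at series limit:
ΔE = E_∞ - E_2 = 0 - (-122.4513) = 122.4513 eV
λ = hc/E = 1239.84 eV·nm / 122.4513 eV = 10.13 nm

This energy equals the ionization energy from the n = 2 state of C⁵⁺.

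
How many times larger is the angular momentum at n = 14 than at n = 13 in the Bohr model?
1.076923

In the Bohr model, L_n = nℏ, so the ratio is purely the ratio of quantum numbers:

L_14/L_13 = 14ℏ / 13ℏ = 14/13 = 1.076923

The angular momentum scales linearly with n.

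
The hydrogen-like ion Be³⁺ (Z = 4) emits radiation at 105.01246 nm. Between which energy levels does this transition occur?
n = 11 → n = 4

First, find the photon energy from the wavelength (hc = 1239.84 eV·nm):
E = hc/λ = 1239.84 eV·nm / 105.01246 nm = 11.806599 eV

The energy levels of Be³⁺ satisfy E_n = -13.6057 × 4² / n² eV, so an emission n_i → n_f releases
ΔE = 13.6057 × 4² × (1/n_f² − 1/n_i²) eV.

Setting ΔE equal to the photon energy:
1/n_f² − 1/n_i² = 11.806599 / (13.6057 × 4²) = 0.054235536

Since 1/n_i² must be positive, we need 1/n_f² > 0.054235536, i.e. n_f ≤ 4. For each allowed n_f, solve n_i = (1/n_f² − 0.054235536)^(−1/2) and check whether it is a whole number:
  n_f = 1: 1/n_i² = 1.000000000 − 0.054235536 = 0.945764464 → n_i = 1.028  (not an integer) ✗
  n_f = 2: 1/n_i² = 0.250000000 − 0.054235536 = 0.195764464 → n_i = 2.260  (not an integer) ✗
  n_f = 3: 1/n_i² = 0.111111111 − 0.054235536 = 0.056875575 → n_i = 4.193  (not an integer) ✗
  n_f = 4: 1/n_i² = 0.062500000 − 0.054235536 = 0.008264464 → n_i = 11.000  → integer, n_i = 11 ✓

Only n_f = 4 gives an integer upper level, n_i = 11.

The transition is from n = 11 to n = 4 (emission).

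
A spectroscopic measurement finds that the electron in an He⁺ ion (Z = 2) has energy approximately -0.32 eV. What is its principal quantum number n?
n = 13

The exact energy levels follow E_n = -13.6057 Z² / n² eV with Z = 2.

The measured value (-0.32 eV) is reported to only 2 significant figures, so we must test candidate n values and see which one matches to that precision.

Candidate energies:
  n = 11:  E = -13.6057 × 2² / 11² = -0.44978 eV
  n = 12:  E = -13.6057 × 2² / 12² = -0.37794 eV
  n = 13:  E = -13.6057 × 2² / 13² = -0.32203 eV  ← matches
  n = 14:  E = -13.6057 × 2² / 14² = -0.27767 eV
  n = 15:  E = -13.6057 × 2² / 15² = -0.24188 eV

Checking against the measurement of -0.32 eV (2 sig figs), only n = 13 agrees:
E_13 = -0.32203 eV, which rounds to -0.32 eV ✓

Therefore n = 13.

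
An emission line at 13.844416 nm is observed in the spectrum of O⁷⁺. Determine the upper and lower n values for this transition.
n = 11 → n = 3

First, find the photon energy from the wavelength (hc = 1239.84 eV·nm):
E = hc/λ = 1239.84 eV·nm / 13.844416 nm = 89.555240 eV

The energy levels of O⁷⁺ satisfy E_n = -13.6057 × 8² / n² eV, so an emission n_i → n_f releases
ΔE = 13.6057 × 8² × (1/n_f² − 1/n_i²) eV.

Setting ΔE equal to the photon energy:
1/n_f² − 1/n_i² = 89.555240 / (13.6057 × 8²) = 0.10284665

Since 1/n_i² must be positive, we need 1/n_f² > 0.10284665, i.e. n_f ≤ 3. For each allowed n_f, solve n_i = (1/n_f² − 0.10284665)^(−1/2) and check whether it is a whole number:
  n_f = 1: 1/n_i² = 1.00000000 − 0.10284665 = 0.89715335 → n_i = 1.056  (not an integer) ✗
  n_f = 2: 1/n_i² = 0.25000000 − 0.10284665 = 0.14715335 → n_i = 2.607  (not an integer) ✗
  n_f = 3: 1/n_i² = 0.11111111 − 0.10284665 = 0.00826446 → n_i = 11.000  → integer, n_i = 11 ✓

Only n_f = 3 gives an integer upper level, n_i = 11.

The transition is from n = 11 to n = 3 (emission).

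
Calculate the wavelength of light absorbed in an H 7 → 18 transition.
5260.81645 nm

First, find the transition energy using E_n = -13.6057 / n² eV:
E_7 = -13.6057 / 7² = -0.27766734694 eV
E_18 = -13.6057 / 18² = -0.04199290123 eV

Photon energy: |ΔE| = |E_18 - E_7| = 0.23567444571 eV

Convert to wavelength using E = hc/λ with hc = 1239.84 eV·nm:
λ = hc/E = 1239.84 eV·nm / 0.23567444571 eV
λ = 5260.81645 nm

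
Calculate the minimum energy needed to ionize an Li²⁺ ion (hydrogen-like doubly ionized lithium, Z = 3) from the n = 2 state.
30.61 eV

The ionization energy is the energy needed to remove the electron completely (n → ∞).

For a hydrogen-like ion with Z = 3, E_n = -13.6057 Z² / n² eV.

At n = 2: E_2 = -13.6057 × 3² / 2² = -30.61283 eV
At n = ∞: E_∞ = 0 eV

Ionization energy = E_∞ - E_2 = 0 - (-30.61283) = 30.61283 eV
Ionization energy ≈ 30.61 eV

This is also called the binding energy of the electron in state n = 2.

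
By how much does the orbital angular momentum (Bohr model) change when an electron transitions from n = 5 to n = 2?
3.164e-34 J·s (or 3ℏ)

In the Bohr model, L_n = nℏ where ℏ = 1.05457e-34 J·s.

L_5 = 5ℏ = 5.27285e-34 J·s
L_2 = 2ℏ = 2.10914e-34 J·s

ΔL = L_5 - L_2 = (5 - 2)ℏ = 3ℏ
ΔL = 3 × 1.05457e-34 J·s = 3.164e-34 J·s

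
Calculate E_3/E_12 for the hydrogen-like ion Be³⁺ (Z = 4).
16.000

Using E_n = -13.6057 Z² / n² eV with Z = 4:

E_3 = -13.6057 × 4² / 3² = -217.6912 / 9 = -24.187911111 eV
E_12 = -13.6057 × 4² / 12² = -217.6912 / 144 = -1.511744444 eV

The ratio is:
E_3/E_12 = (-24.187911111) / (-1.511744444)
E_3/E_12 = (-217.6912/9) / (-217.6912/144)
E_3/E_12 = 144/9
E_3/E_12 = 16.000
(Note: the Z² factors cancel in the ratio.)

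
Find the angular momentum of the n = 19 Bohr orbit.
2.004e-33 J·s (or 19ℏ)

In the Bohr model, angular momentum is quantized:
L = nℏ

where ℏ = h/(2π) = 1.05457e-34 J·s

For n = 19:
L = 19 × 1.05457e-34 J·s
L = 2.004e-33 J·s

This can also be written as L = 19ℏ.
The angular momentum is an integer multiple of the reduced Planck constant.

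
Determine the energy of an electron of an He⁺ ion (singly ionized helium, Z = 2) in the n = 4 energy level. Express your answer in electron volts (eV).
-3.401425 eV

The energy levels of a hydrogen-like atom are given by:
E_n = -13.6057 Z² / n² eV  (with Z = 2 for He⁺)

For n = 4:
E_4 = -13.6057 × 2² / 4²
E_4 = -13.6057 × 4 / 16
E_4 = -3.401425 eV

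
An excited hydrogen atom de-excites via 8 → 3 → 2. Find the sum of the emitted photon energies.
3.18884 eV

The energy levels of hydrogen are E_n = -13.6057 / n² eV.

First transition (8 → 3):
ΔE₁ = |E_3 - E_8|
ΔE₁ = |-1.51174444444 - (-0.21258906250)| = 1.29915538 eV

Second transition (3 → 2):
ΔE₂ = |E_2 - E_3|
ΔE₂ = |-3.40142500000 - (-1.51174444444)| = 1.88968056 eV

Total energy released:
E_total = ΔE₁ + ΔE₂ = 1.29915538 + 1.88968056 = 3.18884 eV

Note: This equals the direct transition 8 → 2: 3.18884 eV ✓
Energy is conserved regardless of the path taken.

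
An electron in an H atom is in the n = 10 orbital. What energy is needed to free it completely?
0.136057 eV

The ionization energy is the energy needed to remove the electron completely (n → ∞).

For hydrogen, E_n = -13.6057 eV / n².

At n = 10: E_10 = -13.6057 / 10² = -0.136057000 eV
At n = ∞: E_∞ = 0 eV

Ionization energy = E_∞ - E_10 = 0 - (-0.136057000) = 0.136057000 eV
Ionization energy ≈ 0.136057 eV

This is also called the binding energy of the electron in state n = 10.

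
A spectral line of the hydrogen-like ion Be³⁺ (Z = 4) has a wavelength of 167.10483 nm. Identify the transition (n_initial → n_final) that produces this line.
n = 13 → n = 5

First, find the photon energy from the wavelength (hc = 1239.84 eV·nm):
E = hc/λ = 1239.84 eV·nm / 167.10483 nm = 7.4195342 eV

The energy levels of Be³⁺ satisfy E_n = -13.6057 × 4² / n² eV, so an emission n_i → n_f releases
ΔE = 13.6057 × 4² × (1/n_f² − 1/n_i²) eV.

Setting ΔE equal to the photon energy:
1/n_f² − 1/n_i² = 7.4195342 / (13.6057 × 4²) = 0.034082839

Since 1/n_i² must be positive, we need 1/n_f² > 0.034082839, i.e. n_f ≤ 5. For each allowed n_f, solve n_i = (1/n_f² − 0.034082839)^(−1/2) and check whether it is a whole number:
  n_f = 1: 1/n_i² = 1.000000000 − 0.034082839 = 0.965917161 → n_i = 1.017  (not an integer) ✗
  n_f = 2: 1/n_i² = 0.250000000 − 0.034082839 = 0.215917161 → n_i = 2.152  (not an integer) ✗
  n_f = 3: 1/n_i² = 0.111111111 − 0.034082839 = 0.077028272 → n_i = 3.603  (not an integer) ✗
  n_f = 4: 1/n_i² = 0.062500000 − 0.034082839 = 0.028417161 → n_i = 5.932  (not an integer) ✗
  n_f = 5: 1/n_i² = 0.040000000 − 0.034082839 = 0.005917161 → n_i = 13.000  → integer, n_i = 13 ✓

Only n_f = 5 gives an integer upper level, n_i = 13.

The transition is from n = 13 to n = 5 (emission).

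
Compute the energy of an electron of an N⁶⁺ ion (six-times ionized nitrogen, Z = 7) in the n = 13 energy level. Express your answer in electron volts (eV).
-3.945 eV

The energy levels of a hydrogen-like atom are given by:
E_n = -13.6057 Z² / n² eV  (with Z = 7 for N⁶⁺)

For n = 13:
E_13 = -13.6057 × 7² / 13²
E_13 = -13.6057 × 49 / 169
E_13 = -3.945 eV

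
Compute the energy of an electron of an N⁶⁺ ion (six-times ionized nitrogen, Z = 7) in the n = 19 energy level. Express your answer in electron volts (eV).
-1.847 eV

The energy levels of a hydrogen-like atom are given by:
E_n = -13.6057 Z² / n² eV  (with Z = 7 for N⁶⁺)

For n = 19:
E_19 = -13.6057 × 7² / 19²
E_19 = -13.6057 × 49 / 361
E_19 = -1.847 eV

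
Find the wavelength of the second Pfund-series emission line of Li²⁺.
516.805457 nm

The lines of a series are numbered from the longest wavelength (smallest ΔE) outward; the second line is the transition from n = n_f + 2 to n_f.
The Pfund series has all transitions ending at n_f = 5.

For Li²⁺ (Z = 3), the second line (β-line) is the jump from n = 7 to n = 5:
E_7 = -13.6057 × 3² / 7² = -2.4990061224 eV
E_5 = -13.6057 × 3² / 5² = -4.8980520000 eV
ΔE = E_7 - E_5 = 2.3990458776 eV

λ = hc/E = 1239.84 eV·nm / 2.3990458776 eV
λ = 516.805457 nm

This is the β-line of the Pfund series in Li²⁺.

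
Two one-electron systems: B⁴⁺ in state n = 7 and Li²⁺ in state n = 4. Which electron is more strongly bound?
Li²⁺ at n = 4 (E = -7.65321 eV)

Using E_n = -13.6057 Z² / n² eV:

B⁴⁺ (Z = 5) at n = 7:
E = -13.6057 × 5² / 7² = -13.6057 × 25 / 49 = -6.94168367 eV

Li²⁺ (Z = 3) at n = 4:
E = -13.6057 × 3² / 4² = -13.6057 × 9 / 16 = -7.65320625 eV

Since -7.65320625 eV < -6.94168367 eV,
Li²⁺ at n = 4 is more tightly bound (requires more energy to ionize).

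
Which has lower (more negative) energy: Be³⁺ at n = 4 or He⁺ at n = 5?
Be³⁺ at n = 4 (E = -13.6057 eV)

Using E_n = -13.6057 Z² / n² eV:

Be³⁺ (Z = 4) at n = 4:
E = -13.6057 × 4² / 4² = -13.6057 × 16 / 16 = -13.6057000 eV

He⁺ (Z = 2) at n = 5:
E = -13.6057 × 2² / 5² = -13.6057 × 4 / 25 = -2.1769120 eV

Since -13.6057000 eV < -2.1769120 eV,
Be³⁺ at n = 4 is more tightly bound (requires more energy to ionize).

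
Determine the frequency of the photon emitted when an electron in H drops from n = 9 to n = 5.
9.09784e+13 Hz

First, find the transition energy:
E_9 = -13.6057 / 9² = -0.167971605 eV
E_5 = -13.6057 / 5² = -0.544228000 eV
|ΔE| = |E_5 - E_9| = 0.376256395 eV

Convert to Joules: E = 0.376256395 eV × (1.602177 × 10⁻¹⁹ J/eV) = 6.0282934e-20 J

Using E = hf:
f = E/h = 6.0282934e-20 J / (6.62607 × 10⁻³⁴ J·s)
f = 9.09784e+13 Hz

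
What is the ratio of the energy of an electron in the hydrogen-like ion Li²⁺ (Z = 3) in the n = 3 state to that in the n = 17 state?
32.111

Using E_n = -13.6057 Z² / n² eV with Z = 3:

E_3 = -13.6057 × 3² / 3² = -122.4513 / 9 = -13.605700000 eV
E_17 = -13.6057 × 3² / 17² = -122.4513 / 289 = -0.423706920 eV

The ratio is:
E_3/E_17 = (-13.605700000) / (-0.423706920)
E_3/E_17 = (-122.4513/9) / (-122.4513/289)
E_3/E_17 = 289/9
E_3/E_17 = 32.111
(Note: the Z² factors cancel in the ratio.)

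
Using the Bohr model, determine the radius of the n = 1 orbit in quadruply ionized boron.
0.01058 nm (or 0.10584 Å)

The Bohr radius formula is:
r_n = n² a₀ / Z

where a₀ = 0.05291772 nm is the Bohr radius.

For B⁴⁺ (Z = 5) at n = 1:
r_1 = 1² × 0.05291772 nm / 5
r_1 = 1 × 0.05291772 nm / 5
r_1 = 0.052918 nm / 5
r_1 = 0.01058 nm

The electron orbits at approximately 0.01058 nm from the nucleus.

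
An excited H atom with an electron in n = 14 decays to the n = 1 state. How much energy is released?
13.536283 eV

The energy levels are E_n = -13.6057 eV / n².

Energy at n = 14: E_14 = -13.6057 / 14² = -0.069416837 eV
Energy at n = 1: E_1 = -13.6057 / 1² = -13.605700000 eV

For emission (electron falling to lower state), the photon energy is:
E_photon = E_14 - E_1 = |-0.069416837 - (-13.605700000)|
E_photon = 13.536283 eV

This energy is carried away by the emitted photon.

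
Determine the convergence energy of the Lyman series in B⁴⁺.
340.143 eV

The series limit corresponds to the transition from n = ∞ to n = 1.
This is the highest energy (shortest wavelength) transition in the Lyman series.

E_∞ = 0 eV
E_1 = -13.6057 × 5² / 1² = -340.143 eV

Energy at series limit:
ΔE = E_∞ - E_1 = 0 - (-340.143) = 340.143 eV

This energy equals the ionization energy from the n = 1 state of B⁴⁺.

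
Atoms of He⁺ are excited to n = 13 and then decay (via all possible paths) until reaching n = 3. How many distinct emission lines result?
55

The electron can occupy levels n = 3, 4, ..., 13 during de-excitation — that is m = 13 - 3 + 1 = 11 distinct levels.

The number of distinct spectral lines equals the number of ways to choose 2 of these m levels (each pair gives one possible emission transition):

Number of lines = m(m-1)/2 = 11×10/2 = 55

These correspond to all possible transitions between the 11 levels:
13 → 12, 13 → 11, 13 → 10, 13 → 9, 13 → 8, 13 → 7, 13 → 6, 13 → 5...

Each transition produces a photon with a unique energy (and thus wavelength). This count does not depend on Z.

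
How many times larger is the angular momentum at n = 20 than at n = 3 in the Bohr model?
6.667

In the Bohr model, L_n = nℏ, so the ratio is purely the ratio of quantum numbers:

L_20/L_3 = 20ℏ / 3ℏ = 20/3 = 6.667

The angular momentum scales linearly with n.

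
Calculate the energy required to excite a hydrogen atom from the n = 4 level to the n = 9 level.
0.682 eV

The energy levels of a hydrogen-like atom are E_n = -13.6057 eV / n².

Energy at n = 4: E_4 = -13.6057 / 4² = -0.850356 eV
Energy at n = 9: E_9 = -13.6057 / 9² = -0.167972 eV

The excitation energy is the difference:
ΔE = E_9 - E_4
ΔE = -0.167972 - (-0.850356)
ΔE = 0.682 eV

Since this is positive, energy must be absorbed (photon absorption).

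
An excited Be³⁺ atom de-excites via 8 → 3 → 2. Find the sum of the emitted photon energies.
51.02 eV

The energy levels of Be³⁺ are E_n = -13.6057 × 4² / n² eV.

First transition (8 → 3):
ΔE₁ = |E_3 - E_8|
ΔE₁ = |-24.18791111 - (-3.40142500)| = 20.78649 eV

Second transition (3 → 2):
ΔE₂ = |E_2 - E_3|
ΔE₂ = |-54.42280000 - (-24.18791111)| = 30.23489 eV

Total energy released:
E_total = ΔE₁ + ΔE₂ = 20.78649 + 30.23489 = 51.02 eV

Note: This equals the direct transition 8 → 2: 51.02 eV ✓
Energy is conserved regardless of the path taken.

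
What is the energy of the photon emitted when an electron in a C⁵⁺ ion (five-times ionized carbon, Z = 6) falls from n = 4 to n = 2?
91.8385 eV

The energy levels are E_n = -13.6057 Z² eV / n².

Energy at n = 4: E_4 = -13.6057 × 6² / 4² = -30.6128250 eV
Energy at n = 2: E_2 = -13.6057 × 6² / 2² = -122.4513000 eV

For emission (electron falling to lower state), the photon energy is:
E_photon = E_4 - E_2 = |-30.6128250 - (-122.4513000)|
E_photon = 91.8385 eV

This energy is carried away by the emitted photon.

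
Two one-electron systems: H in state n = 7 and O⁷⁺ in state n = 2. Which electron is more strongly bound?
O⁷⁺ at n = 2 (E = -217.6912 eV)

Using E_n = -13.6057 Z² / n² eV:

H (Z = 1) at n = 7:
E = -13.6057 × 1² / 7² = -13.6057 × 1 / 49 = -0.2776673 eV

O⁷⁺ (Z = 8) at n = 2:
E = -13.6057 × 8² / 2² = -13.6057 × 64 / 4 = -217.6912000 eV

Since -217.6912000 eV < -0.2776673 eV,
O⁷⁺ at n = 2 is more tightly bound (requires more energy to ionize).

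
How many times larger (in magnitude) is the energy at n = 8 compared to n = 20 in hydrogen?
6.25

Using E_n = -13.6057 Z² / n² eV with Z = 1:

E_8 = -13.6057 / 8² = -13.6057 / 64 = -0.21258906 eV
E_20 = -13.6057 / 20² = -13.6057 / 400 = -0.03401425 eV

The ratio is:
E_8/E_20 = (-0.21258906) / (-0.03401425)
E_8/E_20 = (-13.6057/64) / (-13.6057/400)
E_8/E_20 = 400/64
E_8/E_20 = 6.25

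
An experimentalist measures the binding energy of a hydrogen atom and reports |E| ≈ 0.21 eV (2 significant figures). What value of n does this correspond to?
n = 8

The exact energy levels follow E_n = -13.6057 eV / n².

The measured value (-0.21 eV) is reported to only 2 significant figures, so we must test candidate n values and see which one matches to that precision.

Candidate energies:
  n = 6:  E = -13.6057/6² = -0.37794 eV
  n = 7:  E = -13.6057/7² = -0.27767 eV
  n = 8:  E = -13.6057/8² = -0.21259 eV  ← matches
  n = 9:  E = -13.6057/9² = -0.16797 eV
  n = 10:  E = -13.6057/10² = -0.13606 eV

Checking against the measurement of -0.21 eV (2 sig figs), only n = 8 agrees:
E_8 = -0.21259 eV, which rounds to -0.21 eV ✓

Therefore n = 8.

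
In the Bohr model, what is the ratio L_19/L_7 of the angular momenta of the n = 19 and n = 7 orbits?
2.71429

In the Bohr model, L_n = nℏ, so the ratio is purely the ratio of quantum numbers:

L_19/L_7 = 19ℏ / 7ℏ = 19/7 = 2.71429

The angular momentum scales linearly with n.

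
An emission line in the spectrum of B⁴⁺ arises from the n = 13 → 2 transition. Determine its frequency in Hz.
2.01e+16 Hz

First, find the transition energy:
E_13 = -13.6057 × 5² / 13² = -2.01268 eV
E_2 = -13.6057 × 5² / 2² = -85.03563 eV
|ΔE| = |E_2 - E_13| = 83.02295 eV

Convert to Joules: E = 83.02295 eV × (1.602177 × 10⁻¹⁹ J/eV) = 1.3302e-17 J

Using E = hf:
f = E/h = 1.3302e-17 J / (6.62607 × 10⁻³⁴ J·s)
f = 2.01e+16 Hz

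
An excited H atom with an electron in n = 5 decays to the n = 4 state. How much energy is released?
0.3061 eV

The energy levels are E_n = -13.6057 eV / n².

Energy at n = 5: E_5 = -13.6057 / 5² = -0.5442280 eV
Energy at n = 4: E_4 = -13.6057 / 4² = -0.8503563 eV

For emission (electron falling to lower state), the photon energy is:
E_photon = E_5 - E_4 = |-0.5442280 - (-0.8503563)|
E_photon = 0.3061 eV

This energy is carried away by the emitted photon.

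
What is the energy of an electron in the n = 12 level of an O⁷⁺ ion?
-6.047 eV

For hydrogen-like ions, the energy levels scale with Z²:
E_n = -13.6057 Z² / n² eV

For O⁷⁺ (Z = 8) at n = 12:
E_12 = -13.6057 × 8² / 12²
E_12 = -13.6057 × 64 / 144
E_12 = -870.7648 / 144
E_12 = -6.047 eV

The energy is 64 times more negative than hydrogen at the same n due to the stronger nuclear charge.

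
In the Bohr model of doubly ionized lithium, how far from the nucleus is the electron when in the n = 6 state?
0.6350 nm (or 6.3501 Å)

The Bohr radius formula is:
r_n = n² a₀ / Z

where a₀ = 0.0529177 nm is the Bohr radius.

For Li²⁺ (Z = 3) at n = 6:
r_6 = 6² × 0.0529177 nm / 3
r_6 = 36 × 0.0529177 nm / 3
r_6 = 1.90504 nm / 3
r_6 = 0.6350 nm

The electron orbits at approximately 0.6350 nm from the nucleus.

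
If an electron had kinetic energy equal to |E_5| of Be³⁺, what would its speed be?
1.750e+06 m/s (or 0.5838% of c)

The binding energy at n = 5 for Be³⁺ is:
E_5 = -13.6057 × 4²/5² = -8.707648 eV
|E_5| = 8.707648 eV

Convert to Joules:
KE = 8.707648 eV × (1.602177 × 10⁻¹⁹ J/eV) = 1.39512e-18 J

Using KE = ½mv²:
v = √(2·KE/m_e)
v = √(2 × 1.39512e-18 J / 9.10938 × 10⁻³¹ kg)
v = 1.750e+06 m/s

This is approximately 0.5838% the speed of light.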